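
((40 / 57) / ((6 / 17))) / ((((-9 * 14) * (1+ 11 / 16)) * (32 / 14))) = -170 / 41553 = -0.00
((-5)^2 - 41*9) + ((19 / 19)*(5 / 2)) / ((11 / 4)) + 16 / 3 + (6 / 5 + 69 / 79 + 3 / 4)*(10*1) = -309.52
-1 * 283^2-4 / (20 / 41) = -400486 / 5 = -80097.20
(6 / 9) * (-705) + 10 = -460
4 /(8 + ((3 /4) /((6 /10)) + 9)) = 16 /73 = 0.22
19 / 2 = 9.50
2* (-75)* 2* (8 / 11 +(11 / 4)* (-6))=52050 / 11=4731.82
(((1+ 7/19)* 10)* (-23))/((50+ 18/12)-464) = 2392/3135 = 0.76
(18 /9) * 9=18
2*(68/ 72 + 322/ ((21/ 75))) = 2301.89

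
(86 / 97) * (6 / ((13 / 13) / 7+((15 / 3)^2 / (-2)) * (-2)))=903 / 4268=0.21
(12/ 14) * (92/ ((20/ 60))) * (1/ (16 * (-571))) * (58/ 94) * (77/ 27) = -7337/ 161022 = -0.05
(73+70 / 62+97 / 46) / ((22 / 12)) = 326145 / 7843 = 41.58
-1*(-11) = 11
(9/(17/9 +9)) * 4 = 162/49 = 3.31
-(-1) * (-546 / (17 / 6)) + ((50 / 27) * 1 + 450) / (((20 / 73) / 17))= 12780718 / 459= 27844.70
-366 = -366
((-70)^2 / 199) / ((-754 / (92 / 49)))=-4600 / 75023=-0.06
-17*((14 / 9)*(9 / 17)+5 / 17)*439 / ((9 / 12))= -33364 / 3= -11121.33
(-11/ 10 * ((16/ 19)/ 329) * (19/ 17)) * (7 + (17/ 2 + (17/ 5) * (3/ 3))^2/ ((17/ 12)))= -33616/ 99875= -0.34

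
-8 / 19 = -0.42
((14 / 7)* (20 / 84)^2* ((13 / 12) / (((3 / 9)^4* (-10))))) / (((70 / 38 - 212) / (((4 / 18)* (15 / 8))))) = 6175 / 3130512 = 0.00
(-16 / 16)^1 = -1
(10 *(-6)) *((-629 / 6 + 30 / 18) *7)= 43330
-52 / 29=-1.79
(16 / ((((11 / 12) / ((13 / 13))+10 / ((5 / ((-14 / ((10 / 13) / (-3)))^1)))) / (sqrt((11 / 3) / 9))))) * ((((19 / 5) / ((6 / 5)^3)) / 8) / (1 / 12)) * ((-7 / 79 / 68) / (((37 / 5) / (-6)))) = 166250 * sqrt(33) / 2954775933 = 0.00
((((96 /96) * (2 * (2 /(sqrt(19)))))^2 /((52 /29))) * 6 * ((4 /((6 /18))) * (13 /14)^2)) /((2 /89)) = 1207908 /931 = 1297.43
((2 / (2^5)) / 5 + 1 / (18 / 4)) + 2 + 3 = 3769 / 720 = 5.23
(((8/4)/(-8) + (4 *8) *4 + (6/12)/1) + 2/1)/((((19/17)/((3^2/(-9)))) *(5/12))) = -26571/95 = -279.69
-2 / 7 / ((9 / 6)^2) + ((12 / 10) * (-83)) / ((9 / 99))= -345154 / 315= -1095.73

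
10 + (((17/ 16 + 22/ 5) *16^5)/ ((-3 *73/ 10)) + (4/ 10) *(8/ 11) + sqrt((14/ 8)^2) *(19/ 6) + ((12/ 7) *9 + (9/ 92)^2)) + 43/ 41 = -7651700004287683/ 29259328560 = -261513.18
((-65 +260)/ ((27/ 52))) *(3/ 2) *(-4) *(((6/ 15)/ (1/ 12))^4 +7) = -1211936.41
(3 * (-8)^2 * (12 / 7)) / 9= 256 / 7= 36.57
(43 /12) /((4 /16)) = 43 /3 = 14.33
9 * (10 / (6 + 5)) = 90 / 11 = 8.18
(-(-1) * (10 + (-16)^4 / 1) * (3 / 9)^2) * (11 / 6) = 360503 / 27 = 13351.96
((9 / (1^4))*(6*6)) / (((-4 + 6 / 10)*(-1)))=1620 / 17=95.29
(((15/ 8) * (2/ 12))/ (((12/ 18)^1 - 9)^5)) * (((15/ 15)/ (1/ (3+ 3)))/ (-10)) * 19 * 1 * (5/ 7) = 13851/ 218750000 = 0.00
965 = 965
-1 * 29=-29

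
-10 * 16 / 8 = -20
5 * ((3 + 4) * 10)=350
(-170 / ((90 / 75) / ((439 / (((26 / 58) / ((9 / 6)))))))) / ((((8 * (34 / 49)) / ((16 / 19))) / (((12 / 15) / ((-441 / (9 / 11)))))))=46.86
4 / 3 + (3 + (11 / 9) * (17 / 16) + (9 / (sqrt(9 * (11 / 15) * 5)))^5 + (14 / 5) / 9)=15.38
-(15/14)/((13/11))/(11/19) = -285/182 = -1.57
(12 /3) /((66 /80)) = 160 /33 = 4.85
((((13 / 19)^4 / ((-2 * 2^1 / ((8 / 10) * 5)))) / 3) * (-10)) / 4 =142805 / 781926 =0.18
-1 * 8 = -8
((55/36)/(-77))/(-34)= 5/8568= 0.00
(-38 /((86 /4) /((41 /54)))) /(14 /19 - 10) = 14801 /102168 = 0.14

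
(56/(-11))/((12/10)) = -140/33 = -4.24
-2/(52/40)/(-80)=1/52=0.02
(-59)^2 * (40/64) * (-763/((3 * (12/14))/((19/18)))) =-1766241995/2592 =-681420.52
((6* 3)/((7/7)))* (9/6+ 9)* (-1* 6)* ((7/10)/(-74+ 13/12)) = 6804/625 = 10.89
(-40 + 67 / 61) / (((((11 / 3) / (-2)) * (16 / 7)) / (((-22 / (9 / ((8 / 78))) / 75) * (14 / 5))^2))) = 95502176 / 117425953125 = 0.00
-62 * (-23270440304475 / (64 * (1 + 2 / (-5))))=1202306082397875 / 32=37572065074933.59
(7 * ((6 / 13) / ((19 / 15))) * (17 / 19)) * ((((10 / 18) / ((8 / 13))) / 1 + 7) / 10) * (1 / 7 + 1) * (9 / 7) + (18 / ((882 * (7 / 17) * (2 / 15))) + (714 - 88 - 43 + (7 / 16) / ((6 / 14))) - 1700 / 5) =19087883611 / 77265552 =247.04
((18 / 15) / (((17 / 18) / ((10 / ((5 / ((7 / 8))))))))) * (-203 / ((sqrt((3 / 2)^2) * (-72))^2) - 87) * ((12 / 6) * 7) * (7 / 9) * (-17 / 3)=348135053 / 29160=11938.79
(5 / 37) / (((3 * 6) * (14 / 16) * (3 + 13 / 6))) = 40 / 24087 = 0.00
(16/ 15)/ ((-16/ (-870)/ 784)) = 45472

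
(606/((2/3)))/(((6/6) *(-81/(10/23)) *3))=-1.63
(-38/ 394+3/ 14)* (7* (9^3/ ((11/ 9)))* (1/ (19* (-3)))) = -710775/ 82346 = -8.63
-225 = -225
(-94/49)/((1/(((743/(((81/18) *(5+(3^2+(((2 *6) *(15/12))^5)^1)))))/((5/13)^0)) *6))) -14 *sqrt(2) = -14 *sqrt(2) -279368/111630183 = -19.80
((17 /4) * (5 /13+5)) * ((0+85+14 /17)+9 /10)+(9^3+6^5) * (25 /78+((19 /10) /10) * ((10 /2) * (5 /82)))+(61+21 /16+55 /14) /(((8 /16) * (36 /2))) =933160223 /179088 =5210.62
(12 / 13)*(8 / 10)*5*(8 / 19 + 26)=24096 / 247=97.55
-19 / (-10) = 19 / 10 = 1.90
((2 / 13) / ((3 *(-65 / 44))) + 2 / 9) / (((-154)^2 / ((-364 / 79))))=-1426 / 39144105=-0.00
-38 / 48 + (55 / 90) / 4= -23 / 36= -0.64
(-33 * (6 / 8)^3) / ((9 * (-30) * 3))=11 / 640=0.02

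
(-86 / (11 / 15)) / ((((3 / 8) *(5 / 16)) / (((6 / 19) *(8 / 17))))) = -528384 / 3553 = -148.71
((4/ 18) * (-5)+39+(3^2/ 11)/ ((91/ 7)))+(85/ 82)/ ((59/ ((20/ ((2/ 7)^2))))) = 263109047/ 6226506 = 42.26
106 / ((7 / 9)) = 954 / 7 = 136.29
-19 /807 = -0.02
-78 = -78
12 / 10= 6 / 5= 1.20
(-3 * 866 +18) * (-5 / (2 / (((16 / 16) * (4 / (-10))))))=-2580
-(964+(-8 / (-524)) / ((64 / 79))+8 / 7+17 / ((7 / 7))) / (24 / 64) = -2619.10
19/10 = 1.90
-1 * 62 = -62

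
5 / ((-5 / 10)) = -10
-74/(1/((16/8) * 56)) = -8288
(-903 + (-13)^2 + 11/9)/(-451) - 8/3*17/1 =-177413/4059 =-43.71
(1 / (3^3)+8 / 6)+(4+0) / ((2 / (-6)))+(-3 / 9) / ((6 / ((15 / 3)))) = -589 / 54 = -10.91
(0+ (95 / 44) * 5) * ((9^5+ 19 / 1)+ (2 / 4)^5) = 897834075 / 1408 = 637666.25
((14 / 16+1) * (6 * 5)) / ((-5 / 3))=-135 / 4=-33.75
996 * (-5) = -4980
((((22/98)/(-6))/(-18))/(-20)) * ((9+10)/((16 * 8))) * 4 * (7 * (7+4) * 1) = -2299/483840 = -0.00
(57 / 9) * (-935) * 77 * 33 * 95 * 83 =-118645240175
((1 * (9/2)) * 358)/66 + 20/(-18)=4613/198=23.30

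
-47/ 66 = -0.71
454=454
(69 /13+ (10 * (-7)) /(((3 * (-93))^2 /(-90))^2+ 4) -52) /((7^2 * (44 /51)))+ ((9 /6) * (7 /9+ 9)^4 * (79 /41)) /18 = 190877044982980788749 /130154150577719268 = 1466.55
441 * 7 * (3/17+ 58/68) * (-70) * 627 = -139473383.82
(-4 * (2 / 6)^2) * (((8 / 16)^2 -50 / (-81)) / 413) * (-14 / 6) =281 / 129033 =0.00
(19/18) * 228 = 722/3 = 240.67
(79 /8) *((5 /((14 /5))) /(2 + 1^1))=1975 /336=5.88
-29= -29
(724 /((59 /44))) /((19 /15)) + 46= 472.26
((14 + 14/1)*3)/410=42/205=0.20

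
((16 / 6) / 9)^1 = 8 / 27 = 0.30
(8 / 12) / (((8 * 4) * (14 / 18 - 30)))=-0.00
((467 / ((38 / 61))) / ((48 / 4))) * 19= 28487 / 24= 1186.96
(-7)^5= -16807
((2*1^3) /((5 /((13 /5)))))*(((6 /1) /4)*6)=234 /25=9.36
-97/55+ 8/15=-203/165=-1.23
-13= -13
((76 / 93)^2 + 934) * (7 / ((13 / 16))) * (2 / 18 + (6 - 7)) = -7243212032 / 1011933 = -7157.80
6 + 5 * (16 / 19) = 194 / 19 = 10.21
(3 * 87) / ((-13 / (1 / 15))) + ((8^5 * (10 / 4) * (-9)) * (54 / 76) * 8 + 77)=-5175612158 / 1235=-4190779.08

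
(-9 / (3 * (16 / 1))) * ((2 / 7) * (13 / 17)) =-39 / 952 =-0.04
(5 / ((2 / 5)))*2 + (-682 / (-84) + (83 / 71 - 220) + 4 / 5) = -2757037 / 14910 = -184.91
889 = 889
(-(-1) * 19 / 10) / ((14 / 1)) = 19 / 140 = 0.14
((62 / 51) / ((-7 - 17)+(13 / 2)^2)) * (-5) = -1240 / 3723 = -0.33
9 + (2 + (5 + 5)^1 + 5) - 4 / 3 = 74 / 3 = 24.67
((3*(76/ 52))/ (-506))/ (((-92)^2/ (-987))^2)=-55527633/ 471243289088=-0.00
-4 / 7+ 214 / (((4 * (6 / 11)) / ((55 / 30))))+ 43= 112013 / 504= 222.25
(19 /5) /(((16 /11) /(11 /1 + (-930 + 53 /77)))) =-2399.09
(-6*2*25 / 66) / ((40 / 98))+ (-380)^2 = 3176555 / 22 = 144388.86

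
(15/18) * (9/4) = 1.88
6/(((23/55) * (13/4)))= 1320/299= 4.41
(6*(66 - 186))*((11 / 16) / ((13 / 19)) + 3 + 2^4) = -187245 / 13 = -14403.46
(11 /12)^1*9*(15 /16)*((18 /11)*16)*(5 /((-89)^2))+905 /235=2962577 /744574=3.98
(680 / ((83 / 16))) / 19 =10880 / 1577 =6.90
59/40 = 1.48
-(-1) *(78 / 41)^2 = 6084 / 1681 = 3.62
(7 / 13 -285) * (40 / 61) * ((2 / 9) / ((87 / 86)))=-25442240 / 620919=-40.98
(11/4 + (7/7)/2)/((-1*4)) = -13/16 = -0.81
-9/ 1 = -9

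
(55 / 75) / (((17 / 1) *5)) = 11 / 1275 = 0.01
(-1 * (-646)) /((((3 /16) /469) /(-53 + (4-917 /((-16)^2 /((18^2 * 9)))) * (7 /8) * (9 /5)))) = -6397994516557 /240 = -26658310485.65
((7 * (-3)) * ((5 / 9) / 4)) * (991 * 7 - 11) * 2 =-121205 / 3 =-40401.67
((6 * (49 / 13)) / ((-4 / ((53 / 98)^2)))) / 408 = -2809 / 693056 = -0.00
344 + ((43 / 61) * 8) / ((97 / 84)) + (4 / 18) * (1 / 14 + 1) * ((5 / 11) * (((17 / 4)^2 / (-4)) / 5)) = 30510711631 / 87476928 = 348.79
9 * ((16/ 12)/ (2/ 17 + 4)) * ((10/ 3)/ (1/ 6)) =408/ 7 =58.29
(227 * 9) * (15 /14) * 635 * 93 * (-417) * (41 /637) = -30941132901075 /8918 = -3469514790.43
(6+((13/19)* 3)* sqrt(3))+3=39* sqrt(3)/19+9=12.56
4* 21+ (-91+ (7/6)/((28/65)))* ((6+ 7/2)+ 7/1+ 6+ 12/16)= -63001/32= -1968.78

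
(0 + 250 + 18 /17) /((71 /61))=215.70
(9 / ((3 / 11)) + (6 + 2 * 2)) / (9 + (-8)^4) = 43 / 4105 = 0.01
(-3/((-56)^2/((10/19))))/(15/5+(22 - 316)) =5/2889824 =0.00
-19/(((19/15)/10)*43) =-150/43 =-3.49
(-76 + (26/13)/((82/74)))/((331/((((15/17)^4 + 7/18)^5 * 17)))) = -3.72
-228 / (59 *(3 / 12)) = -912 / 59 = -15.46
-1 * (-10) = 10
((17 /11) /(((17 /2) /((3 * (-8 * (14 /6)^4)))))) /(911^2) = -38416 /246486537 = -0.00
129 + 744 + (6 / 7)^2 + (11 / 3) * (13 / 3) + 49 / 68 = 26699641 / 29988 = 890.34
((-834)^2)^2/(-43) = -483798149136/43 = -11251119747.35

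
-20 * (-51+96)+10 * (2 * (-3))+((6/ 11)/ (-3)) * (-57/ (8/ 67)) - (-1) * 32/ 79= -3033851/ 3476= -872.80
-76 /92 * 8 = -152 /23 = -6.61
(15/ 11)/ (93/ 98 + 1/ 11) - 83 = -91573/ 1121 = -81.69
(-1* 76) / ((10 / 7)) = -266 / 5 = -53.20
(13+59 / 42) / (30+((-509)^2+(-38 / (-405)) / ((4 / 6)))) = 27225 / 489720056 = 0.00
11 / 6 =1.83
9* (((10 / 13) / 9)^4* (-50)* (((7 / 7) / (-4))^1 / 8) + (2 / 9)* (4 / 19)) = 166864627 / 395598411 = 0.42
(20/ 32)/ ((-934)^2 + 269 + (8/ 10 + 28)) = 25/ 34906152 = 0.00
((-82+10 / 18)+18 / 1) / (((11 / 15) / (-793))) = 68606.52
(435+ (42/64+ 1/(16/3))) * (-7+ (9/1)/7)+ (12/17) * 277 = -2295.01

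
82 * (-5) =-410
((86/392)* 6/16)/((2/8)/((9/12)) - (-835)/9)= 1161/1313984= 0.00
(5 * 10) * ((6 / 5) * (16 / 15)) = 64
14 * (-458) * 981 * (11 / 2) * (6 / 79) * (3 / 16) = -155681757 / 316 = -492663.79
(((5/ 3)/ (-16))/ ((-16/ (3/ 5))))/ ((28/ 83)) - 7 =-6.99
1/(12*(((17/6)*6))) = 1/204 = 0.00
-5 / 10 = -0.50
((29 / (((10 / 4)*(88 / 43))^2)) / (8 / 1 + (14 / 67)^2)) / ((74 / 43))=0.08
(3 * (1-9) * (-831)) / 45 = 2216 / 5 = 443.20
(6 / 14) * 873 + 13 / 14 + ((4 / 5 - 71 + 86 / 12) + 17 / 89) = 312.23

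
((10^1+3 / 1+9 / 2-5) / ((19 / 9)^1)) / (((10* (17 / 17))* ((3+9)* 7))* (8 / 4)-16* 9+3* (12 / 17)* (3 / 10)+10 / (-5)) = 19125 / 4956872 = 0.00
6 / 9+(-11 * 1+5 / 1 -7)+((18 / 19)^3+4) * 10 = 744257 / 20577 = 36.17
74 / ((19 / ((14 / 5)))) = 1036 / 95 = 10.91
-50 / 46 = -1.09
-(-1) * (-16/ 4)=-4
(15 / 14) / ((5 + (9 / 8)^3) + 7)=1280 / 16037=0.08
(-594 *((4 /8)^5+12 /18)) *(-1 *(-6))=-19899 /8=-2487.38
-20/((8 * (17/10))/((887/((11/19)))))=-2253.07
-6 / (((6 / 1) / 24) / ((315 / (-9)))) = 840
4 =4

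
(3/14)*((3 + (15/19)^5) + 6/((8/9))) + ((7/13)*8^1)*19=151420491895/1802600072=84.00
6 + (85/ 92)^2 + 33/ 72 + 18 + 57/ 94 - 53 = -32319913/ 1193424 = -27.08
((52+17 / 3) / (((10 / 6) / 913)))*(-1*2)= -63179.60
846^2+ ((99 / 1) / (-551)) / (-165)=1971797583 / 2755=715716.00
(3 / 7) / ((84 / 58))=29 / 98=0.30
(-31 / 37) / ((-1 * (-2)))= -31 / 74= -0.42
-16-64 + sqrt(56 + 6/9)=-80 + sqrt(510)/3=-72.47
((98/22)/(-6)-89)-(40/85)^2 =-1715971/19074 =-89.96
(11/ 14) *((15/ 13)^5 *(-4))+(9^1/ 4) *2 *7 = 130327713/ 5198102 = 25.07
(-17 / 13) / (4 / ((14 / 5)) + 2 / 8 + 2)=-0.36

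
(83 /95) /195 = 83 /18525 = 0.00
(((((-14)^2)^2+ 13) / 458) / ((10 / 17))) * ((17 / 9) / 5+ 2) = 69902351 / 206100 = 339.17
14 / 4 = 7 / 2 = 3.50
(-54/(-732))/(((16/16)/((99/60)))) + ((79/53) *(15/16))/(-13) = 0.01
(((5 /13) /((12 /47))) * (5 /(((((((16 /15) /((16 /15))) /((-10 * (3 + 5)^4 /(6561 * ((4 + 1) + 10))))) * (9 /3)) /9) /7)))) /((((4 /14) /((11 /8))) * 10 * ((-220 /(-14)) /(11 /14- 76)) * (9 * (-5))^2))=36848 /492075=0.07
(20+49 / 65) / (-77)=-1349 / 5005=-0.27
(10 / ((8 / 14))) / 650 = 7 / 260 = 0.03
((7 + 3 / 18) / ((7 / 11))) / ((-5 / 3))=-473 / 70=-6.76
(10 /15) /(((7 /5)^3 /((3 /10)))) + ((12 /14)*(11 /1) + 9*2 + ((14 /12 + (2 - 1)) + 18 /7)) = 66349 /2058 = 32.24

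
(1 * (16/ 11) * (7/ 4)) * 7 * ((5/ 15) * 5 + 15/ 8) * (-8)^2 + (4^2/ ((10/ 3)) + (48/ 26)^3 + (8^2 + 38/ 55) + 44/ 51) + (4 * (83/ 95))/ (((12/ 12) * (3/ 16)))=161351624118/ 39029705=4134.07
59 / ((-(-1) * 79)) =59 / 79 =0.75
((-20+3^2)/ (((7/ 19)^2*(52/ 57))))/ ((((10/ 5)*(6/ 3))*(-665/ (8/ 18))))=3971/ 267540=0.01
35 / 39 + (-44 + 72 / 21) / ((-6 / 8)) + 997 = 287194 / 273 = 1051.99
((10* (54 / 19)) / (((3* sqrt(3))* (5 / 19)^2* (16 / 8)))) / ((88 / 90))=513* sqrt(3) / 22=40.39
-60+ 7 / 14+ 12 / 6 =-115 / 2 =-57.50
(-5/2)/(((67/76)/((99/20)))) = -1881/134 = -14.04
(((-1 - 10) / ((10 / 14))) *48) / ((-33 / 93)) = 10416 / 5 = 2083.20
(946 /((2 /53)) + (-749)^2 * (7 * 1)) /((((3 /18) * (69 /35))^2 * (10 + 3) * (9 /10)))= 193651724000 /61893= 3128814.63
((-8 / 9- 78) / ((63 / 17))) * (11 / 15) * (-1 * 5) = 132770 / 1701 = 78.05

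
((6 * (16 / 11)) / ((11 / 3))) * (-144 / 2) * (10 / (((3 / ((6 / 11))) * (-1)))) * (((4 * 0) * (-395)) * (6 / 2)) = 0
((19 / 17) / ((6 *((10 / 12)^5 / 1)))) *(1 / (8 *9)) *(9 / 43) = 3078 / 2284375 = 0.00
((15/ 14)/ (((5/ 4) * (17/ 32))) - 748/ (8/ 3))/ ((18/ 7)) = -7375/ 68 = -108.46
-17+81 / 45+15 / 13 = -913 / 65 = -14.05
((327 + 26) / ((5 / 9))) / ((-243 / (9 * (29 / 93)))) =-10237 / 1395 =-7.34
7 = 7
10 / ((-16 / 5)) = -25 / 8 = -3.12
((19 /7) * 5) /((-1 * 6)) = -95 /42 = -2.26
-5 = -5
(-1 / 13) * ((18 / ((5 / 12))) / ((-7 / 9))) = 4.27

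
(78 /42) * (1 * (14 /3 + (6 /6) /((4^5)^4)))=8.67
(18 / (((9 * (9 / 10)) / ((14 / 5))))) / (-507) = -56 / 4563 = -0.01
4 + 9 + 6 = 19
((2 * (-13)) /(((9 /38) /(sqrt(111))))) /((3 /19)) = -18772 * sqrt(111) /27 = -7325.01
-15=-15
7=7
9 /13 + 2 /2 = 22 /13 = 1.69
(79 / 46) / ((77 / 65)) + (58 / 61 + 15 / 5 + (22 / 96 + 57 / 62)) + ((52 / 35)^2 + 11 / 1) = 555773627141 / 28131272400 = 19.76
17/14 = 1.21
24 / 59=0.41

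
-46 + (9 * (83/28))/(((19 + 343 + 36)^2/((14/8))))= -116584597/2534464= -46.00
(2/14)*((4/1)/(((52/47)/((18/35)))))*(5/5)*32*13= 27072/245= 110.50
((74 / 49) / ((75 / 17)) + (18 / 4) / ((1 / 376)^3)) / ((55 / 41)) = 36042694381178 / 202125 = 178318834.29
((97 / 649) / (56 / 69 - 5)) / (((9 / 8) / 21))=-124936 / 187561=-0.67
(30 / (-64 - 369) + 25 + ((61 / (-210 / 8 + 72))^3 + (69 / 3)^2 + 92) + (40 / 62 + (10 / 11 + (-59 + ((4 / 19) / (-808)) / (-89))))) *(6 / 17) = 804603991181269 / 3858323939019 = 208.54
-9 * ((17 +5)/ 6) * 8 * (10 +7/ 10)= -14124/ 5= -2824.80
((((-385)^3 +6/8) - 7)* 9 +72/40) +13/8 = -20543987113/40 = -513599677.82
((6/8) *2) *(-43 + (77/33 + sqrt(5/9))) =-61 + sqrt(5)/2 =-59.88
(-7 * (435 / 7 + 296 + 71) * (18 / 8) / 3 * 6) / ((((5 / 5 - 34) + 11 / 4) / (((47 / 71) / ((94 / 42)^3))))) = 500760792 / 18977519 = 26.39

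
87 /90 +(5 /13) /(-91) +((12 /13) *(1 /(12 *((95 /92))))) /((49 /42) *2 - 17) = 7101139 /7417410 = 0.96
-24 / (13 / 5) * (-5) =46.15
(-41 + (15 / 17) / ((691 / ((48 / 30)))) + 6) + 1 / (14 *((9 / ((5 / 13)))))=-673357463 / 19241586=-34.99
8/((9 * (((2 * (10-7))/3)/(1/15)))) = 4/135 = 0.03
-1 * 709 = -709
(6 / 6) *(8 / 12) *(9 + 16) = 16.67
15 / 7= 2.14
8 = 8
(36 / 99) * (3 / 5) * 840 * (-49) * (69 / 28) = -243432 / 11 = -22130.18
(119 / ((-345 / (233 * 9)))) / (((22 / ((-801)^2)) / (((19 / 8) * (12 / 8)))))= -75149054.56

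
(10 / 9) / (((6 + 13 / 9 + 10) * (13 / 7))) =0.03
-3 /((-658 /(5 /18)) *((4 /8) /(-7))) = -5 /282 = -0.02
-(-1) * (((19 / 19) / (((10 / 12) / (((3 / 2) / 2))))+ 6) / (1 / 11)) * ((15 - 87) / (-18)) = 1518 / 5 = 303.60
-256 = -256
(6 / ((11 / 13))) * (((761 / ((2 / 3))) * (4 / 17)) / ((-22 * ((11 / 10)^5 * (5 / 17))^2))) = -1210903200000000 / 3138428376721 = -385.83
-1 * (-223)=223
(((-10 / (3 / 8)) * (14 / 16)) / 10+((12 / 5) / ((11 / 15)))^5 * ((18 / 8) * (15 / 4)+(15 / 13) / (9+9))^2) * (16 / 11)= 35449057935472 / 898181427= 39467.59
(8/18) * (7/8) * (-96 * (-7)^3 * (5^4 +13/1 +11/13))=319044880/39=8180637.95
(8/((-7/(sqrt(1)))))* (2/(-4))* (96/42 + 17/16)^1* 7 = 375/28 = 13.39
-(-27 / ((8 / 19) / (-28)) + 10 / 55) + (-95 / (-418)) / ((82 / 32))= -1619625 / 902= -1795.59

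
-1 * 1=-1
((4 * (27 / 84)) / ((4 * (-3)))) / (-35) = 0.00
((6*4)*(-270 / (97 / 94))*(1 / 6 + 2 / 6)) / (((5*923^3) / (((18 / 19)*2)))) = -2192832 / 1449207050681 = -0.00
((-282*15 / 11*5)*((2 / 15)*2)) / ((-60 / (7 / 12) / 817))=268793 / 66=4072.62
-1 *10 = -10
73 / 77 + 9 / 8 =1277 / 616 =2.07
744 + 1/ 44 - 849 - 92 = -8667/ 44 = -196.98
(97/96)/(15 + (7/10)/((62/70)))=3007/46992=0.06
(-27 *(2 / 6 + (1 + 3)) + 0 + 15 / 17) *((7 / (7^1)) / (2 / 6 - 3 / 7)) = 20727 / 17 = 1219.24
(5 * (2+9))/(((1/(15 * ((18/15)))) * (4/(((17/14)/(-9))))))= -935/28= -33.39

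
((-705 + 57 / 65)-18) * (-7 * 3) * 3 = 2957094 / 65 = 45493.75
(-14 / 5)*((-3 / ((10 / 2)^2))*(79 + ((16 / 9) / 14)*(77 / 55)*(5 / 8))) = 9968 / 375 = 26.58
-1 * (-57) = 57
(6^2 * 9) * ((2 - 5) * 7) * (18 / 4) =-30618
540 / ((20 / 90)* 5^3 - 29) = -4860 / 11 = -441.82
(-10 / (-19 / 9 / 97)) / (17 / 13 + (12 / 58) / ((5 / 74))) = 16456050 / 156503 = 105.15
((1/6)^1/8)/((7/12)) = 1/28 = 0.04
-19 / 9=-2.11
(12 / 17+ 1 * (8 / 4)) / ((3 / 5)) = 230 / 51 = 4.51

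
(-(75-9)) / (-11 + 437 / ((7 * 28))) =4312 / 573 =7.53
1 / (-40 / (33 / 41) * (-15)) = 11 / 8200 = 0.00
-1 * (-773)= 773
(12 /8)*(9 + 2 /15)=137 /10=13.70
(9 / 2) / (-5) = -0.90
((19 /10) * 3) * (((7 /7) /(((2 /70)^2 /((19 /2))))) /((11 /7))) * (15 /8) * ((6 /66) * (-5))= -139300875 /3872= -35976.47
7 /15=0.47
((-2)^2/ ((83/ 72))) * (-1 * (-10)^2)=-28800/ 83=-346.99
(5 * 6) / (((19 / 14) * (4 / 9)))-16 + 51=1610 / 19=84.74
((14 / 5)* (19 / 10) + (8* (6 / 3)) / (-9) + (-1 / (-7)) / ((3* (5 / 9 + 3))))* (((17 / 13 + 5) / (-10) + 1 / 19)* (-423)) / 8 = 429549591 / 3952000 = 108.69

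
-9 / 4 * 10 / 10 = -9 / 4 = -2.25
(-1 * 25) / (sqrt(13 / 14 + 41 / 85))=-25 * sqrt(1998010) / 1679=-21.05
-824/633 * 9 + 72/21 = -12240/1477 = -8.29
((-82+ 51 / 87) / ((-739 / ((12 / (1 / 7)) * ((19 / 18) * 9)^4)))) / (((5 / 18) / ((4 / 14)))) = 8307572787 / 107155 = 77528.56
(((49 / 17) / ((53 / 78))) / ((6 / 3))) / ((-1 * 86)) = -1911 / 77486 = -0.02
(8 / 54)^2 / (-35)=-0.00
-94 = -94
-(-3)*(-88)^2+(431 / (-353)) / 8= 65606737 / 2824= 23231.85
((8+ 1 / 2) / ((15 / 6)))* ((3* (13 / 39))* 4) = 68 / 5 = 13.60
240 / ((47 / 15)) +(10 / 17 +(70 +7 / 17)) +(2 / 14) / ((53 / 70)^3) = 1035062749 / 6997219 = 147.92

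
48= 48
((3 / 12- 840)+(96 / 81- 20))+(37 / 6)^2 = -44309 / 54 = -820.54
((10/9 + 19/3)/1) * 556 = 37252/9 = 4139.11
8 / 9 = 0.89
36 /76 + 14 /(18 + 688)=0.49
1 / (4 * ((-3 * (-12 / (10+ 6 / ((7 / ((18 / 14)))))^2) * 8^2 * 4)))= 0.00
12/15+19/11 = 139/55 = 2.53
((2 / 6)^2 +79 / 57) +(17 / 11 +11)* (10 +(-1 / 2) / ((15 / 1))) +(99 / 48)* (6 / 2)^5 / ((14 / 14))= 94459447 / 150480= 627.72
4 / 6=2 / 3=0.67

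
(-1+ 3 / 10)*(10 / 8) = -7 / 8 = -0.88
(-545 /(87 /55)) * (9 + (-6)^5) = 77605275 /29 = 2676043.97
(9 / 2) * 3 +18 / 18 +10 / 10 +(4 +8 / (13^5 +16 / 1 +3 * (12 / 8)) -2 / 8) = 57182343 / 2970508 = 19.25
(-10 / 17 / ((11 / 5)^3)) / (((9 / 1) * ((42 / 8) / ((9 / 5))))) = -1000 / 475167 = -0.00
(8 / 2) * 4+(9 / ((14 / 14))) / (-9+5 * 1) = 55 / 4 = 13.75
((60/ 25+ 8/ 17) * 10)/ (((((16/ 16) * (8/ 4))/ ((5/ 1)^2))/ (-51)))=-18300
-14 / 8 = -7 / 4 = -1.75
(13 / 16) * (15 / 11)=195 / 176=1.11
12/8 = 3/2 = 1.50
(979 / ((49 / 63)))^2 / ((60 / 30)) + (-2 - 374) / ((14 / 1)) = 77631089 / 98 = 792153.97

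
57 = 57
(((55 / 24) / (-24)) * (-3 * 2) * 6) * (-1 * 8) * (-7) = 385 / 2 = 192.50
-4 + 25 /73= -267 /73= -3.66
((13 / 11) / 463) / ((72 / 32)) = 52 / 45837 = 0.00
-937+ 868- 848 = -917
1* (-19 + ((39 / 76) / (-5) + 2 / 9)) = -64571 / 3420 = -18.88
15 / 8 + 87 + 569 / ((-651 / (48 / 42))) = 3203611 / 36456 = 87.88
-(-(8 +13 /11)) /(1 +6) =101 /77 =1.31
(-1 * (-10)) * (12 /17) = 120 /17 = 7.06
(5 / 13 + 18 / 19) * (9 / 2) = 5.99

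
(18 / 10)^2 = 81 / 25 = 3.24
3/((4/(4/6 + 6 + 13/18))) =133/24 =5.54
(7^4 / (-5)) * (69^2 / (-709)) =11431161 / 3545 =3224.59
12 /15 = 4 /5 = 0.80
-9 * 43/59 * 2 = -774/59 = -13.12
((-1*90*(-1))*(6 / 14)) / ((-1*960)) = -9 / 224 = -0.04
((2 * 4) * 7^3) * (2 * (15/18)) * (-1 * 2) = -27440/3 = -9146.67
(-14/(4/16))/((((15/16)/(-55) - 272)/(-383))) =-9856/125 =-78.85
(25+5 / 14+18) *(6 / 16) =1821 / 112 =16.26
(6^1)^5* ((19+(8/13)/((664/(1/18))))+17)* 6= 1812308256/1079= 1679618.40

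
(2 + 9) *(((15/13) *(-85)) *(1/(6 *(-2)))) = 4675/52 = 89.90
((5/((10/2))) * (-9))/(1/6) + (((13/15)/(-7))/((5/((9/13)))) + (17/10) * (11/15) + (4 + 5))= -45959/1050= -43.77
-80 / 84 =-20 / 21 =-0.95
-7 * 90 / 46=-315 / 23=-13.70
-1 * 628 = -628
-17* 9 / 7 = -153 / 7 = -21.86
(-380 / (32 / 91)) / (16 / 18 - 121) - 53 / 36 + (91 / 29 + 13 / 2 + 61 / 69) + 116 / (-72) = 12365701 / 752376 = 16.44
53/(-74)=-53/74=-0.72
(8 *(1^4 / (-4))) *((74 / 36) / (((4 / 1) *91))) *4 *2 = -74 / 819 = -0.09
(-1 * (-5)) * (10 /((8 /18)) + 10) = 325 /2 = 162.50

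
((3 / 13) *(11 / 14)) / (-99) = -1 / 546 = -0.00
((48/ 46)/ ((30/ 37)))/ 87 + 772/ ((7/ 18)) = 139030516/ 70035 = 1985.16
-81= -81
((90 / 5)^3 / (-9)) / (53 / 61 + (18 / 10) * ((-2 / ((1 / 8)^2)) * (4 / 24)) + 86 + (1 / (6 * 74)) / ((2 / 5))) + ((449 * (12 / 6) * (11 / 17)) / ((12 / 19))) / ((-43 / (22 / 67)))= -39339272105999 / 1929031973799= -20.39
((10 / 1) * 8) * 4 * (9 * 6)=17280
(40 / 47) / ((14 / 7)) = 20 / 47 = 0.43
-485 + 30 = -455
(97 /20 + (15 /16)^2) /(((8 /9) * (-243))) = -7333 /276480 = -0.03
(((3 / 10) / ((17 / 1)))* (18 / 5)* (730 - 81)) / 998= 0.04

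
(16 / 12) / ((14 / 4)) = 8 / 21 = 0.38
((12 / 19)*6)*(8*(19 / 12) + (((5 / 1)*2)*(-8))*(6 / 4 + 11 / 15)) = -11952 / 19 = -629.05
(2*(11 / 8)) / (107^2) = 11 / 45796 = 0.00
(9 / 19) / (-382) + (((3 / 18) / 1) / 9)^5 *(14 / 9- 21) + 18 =269923602461005 / 14996788848864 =18.00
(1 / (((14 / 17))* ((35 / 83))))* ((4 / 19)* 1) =2822 / 4655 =0.61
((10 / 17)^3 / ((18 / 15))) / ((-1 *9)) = -0.02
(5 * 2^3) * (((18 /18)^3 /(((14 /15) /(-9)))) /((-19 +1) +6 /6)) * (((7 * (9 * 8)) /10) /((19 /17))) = 19440 /19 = 1023.16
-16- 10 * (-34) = 324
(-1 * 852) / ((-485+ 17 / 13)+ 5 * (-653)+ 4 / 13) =3692 / 16243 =0.23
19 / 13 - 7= -72 / 13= -5.54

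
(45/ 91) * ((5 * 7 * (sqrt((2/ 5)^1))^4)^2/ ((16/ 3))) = 189/ 65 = 2.91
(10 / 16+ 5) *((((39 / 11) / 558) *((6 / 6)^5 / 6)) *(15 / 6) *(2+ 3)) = 1625 / 21824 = 0.07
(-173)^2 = 29929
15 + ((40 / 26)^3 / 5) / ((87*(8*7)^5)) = 24671793968665 / 1644786264576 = 15.00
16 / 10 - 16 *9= -712 / 5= -142.40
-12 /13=-0.92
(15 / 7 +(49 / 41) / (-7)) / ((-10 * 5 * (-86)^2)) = -283 / 53066300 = -0.00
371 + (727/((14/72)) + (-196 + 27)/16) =459121/112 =4099.29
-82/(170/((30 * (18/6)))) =-738/17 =-43.41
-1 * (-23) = 23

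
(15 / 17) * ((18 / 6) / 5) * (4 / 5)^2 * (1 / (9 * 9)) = 16 / 3825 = 0.00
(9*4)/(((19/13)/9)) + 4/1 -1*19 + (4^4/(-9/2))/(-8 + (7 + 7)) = 101165/513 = 197.20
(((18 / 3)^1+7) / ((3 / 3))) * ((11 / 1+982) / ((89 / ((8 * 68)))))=7022496 / 89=78904.45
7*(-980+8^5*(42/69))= 3053484/23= 132760.17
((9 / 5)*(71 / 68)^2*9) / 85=408321 / 1965200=0.21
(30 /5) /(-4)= -3 /2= -1.50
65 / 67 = 0.97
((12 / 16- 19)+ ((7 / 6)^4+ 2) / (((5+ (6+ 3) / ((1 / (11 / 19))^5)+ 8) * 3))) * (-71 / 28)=168590046619699 / 3662048444544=46.04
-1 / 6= -0.17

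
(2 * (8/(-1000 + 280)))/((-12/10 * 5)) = 1/270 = 0.00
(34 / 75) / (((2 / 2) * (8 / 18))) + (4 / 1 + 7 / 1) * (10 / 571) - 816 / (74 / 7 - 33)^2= -288170171 / 703728950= -0.41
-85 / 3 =-28.33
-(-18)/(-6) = -3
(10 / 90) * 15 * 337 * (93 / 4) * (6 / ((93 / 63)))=106155 / 2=53077.50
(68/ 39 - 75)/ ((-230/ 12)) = 5714/ 1495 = 3.82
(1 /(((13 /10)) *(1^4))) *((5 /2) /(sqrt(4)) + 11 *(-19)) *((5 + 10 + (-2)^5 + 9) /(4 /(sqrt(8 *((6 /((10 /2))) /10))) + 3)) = -149580 /299 + 83100 *sqrt(6) /299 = 180.51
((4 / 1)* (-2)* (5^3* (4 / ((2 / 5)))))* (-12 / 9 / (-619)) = -40000 / 1857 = -21.54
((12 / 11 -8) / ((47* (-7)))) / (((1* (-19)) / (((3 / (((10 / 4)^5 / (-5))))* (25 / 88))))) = 48 / 995225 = 0.00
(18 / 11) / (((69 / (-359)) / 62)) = -133548 / 253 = -527.86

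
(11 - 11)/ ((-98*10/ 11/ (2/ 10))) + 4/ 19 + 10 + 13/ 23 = 4709/ 437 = 10.78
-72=-72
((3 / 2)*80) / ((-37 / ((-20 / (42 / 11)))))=4400 / 259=16.99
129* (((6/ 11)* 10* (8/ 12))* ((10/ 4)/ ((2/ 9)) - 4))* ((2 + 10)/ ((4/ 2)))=224460/ 11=20405.45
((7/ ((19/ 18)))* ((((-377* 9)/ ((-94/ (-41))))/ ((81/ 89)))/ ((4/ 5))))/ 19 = -709.44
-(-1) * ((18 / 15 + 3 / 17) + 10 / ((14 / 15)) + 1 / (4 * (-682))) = 19624637 / 1623160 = 12.09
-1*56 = -56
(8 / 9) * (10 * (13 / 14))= 520 / 63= 8.25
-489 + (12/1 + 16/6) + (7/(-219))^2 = -22749452/47961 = -474.33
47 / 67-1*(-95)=6412 / 67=95.70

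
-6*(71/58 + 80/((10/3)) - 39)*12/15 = 9588/145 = 66.12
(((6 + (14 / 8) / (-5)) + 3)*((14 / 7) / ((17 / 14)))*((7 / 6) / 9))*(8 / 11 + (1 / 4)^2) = 1178303 / 807840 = 1.46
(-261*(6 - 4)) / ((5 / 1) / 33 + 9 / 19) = -163647 / 196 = -834.93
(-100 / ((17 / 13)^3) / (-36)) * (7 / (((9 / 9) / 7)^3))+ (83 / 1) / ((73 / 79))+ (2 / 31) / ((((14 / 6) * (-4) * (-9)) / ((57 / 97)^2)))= 40495317405453167 / 13180908090546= 3072.27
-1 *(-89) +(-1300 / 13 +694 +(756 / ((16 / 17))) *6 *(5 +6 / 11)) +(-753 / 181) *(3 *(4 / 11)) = 109125833 / 3982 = 27404.78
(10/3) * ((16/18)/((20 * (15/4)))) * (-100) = -320/81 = -3.95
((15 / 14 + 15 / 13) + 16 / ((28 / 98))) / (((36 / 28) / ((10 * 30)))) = 529850 / 39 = 13585.90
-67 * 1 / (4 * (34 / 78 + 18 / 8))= -2613 / 419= -6.24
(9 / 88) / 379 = 9 / 33352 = 0.00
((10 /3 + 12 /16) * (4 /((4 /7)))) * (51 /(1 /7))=40817 /4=10204.25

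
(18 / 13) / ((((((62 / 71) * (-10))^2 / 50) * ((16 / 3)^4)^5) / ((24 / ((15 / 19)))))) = 3005646508290411 / 37757775661113905699010641920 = 0.00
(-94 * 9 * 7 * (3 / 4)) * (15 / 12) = -44415 / 8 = -5551.88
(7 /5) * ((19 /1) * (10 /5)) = 266 /5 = 53.20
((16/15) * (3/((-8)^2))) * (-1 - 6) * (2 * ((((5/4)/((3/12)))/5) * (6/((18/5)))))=-1.17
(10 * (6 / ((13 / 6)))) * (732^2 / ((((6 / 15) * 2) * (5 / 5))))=241120800 / 13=18547753.85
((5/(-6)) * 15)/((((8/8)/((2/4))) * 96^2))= -25/36864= -0.00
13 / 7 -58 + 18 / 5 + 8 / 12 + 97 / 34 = -175013 / 3570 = -49.02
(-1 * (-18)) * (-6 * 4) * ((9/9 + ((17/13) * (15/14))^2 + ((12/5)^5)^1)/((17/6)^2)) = -1955212715952/439928125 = -4444.39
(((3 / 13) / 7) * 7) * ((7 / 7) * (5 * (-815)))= -12225 / 13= -940.38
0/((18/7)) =0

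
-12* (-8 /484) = 24 /121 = 0.20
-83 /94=-0.88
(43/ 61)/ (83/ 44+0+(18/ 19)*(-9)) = -0.11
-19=-19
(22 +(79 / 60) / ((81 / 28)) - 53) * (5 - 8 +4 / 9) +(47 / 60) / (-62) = 42330517 / 542376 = 78.05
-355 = -355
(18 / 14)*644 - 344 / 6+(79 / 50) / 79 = 115603 / 150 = 770.69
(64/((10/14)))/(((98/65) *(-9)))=-416/63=-6.60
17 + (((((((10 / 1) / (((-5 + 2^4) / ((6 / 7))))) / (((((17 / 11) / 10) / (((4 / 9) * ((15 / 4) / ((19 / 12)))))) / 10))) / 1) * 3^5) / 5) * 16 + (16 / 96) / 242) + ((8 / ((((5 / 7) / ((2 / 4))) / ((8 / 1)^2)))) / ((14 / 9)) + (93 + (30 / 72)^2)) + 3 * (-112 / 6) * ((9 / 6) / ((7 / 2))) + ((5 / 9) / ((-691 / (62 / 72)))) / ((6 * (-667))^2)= 41586.81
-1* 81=-81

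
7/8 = 0.88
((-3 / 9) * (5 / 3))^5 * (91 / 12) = -284375 / 708588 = -0.40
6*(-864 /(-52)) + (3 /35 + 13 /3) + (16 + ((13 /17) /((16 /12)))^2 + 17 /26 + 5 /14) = 766571333 /6311760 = 121.45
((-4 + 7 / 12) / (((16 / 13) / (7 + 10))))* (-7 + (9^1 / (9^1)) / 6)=371501 / 1152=322.48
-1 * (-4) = 4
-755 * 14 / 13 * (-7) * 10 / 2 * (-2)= -739900 / 13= -56915.38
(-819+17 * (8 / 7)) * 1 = -5597 / 7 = -799.57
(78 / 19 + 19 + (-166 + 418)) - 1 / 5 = 26116 / 95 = 274.91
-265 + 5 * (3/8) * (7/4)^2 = -33185/128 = -259.26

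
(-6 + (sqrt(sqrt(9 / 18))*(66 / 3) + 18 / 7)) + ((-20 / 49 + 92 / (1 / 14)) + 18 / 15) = 11*2^(3 / 4) + 314914 / 245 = 1303.86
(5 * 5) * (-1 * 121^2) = -366025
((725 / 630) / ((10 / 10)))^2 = 21025 / 15876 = 1.32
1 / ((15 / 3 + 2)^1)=1 / 7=0.14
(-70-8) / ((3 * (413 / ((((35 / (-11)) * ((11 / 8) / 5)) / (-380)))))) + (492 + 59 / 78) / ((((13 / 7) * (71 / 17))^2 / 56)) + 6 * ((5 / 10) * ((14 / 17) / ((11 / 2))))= 255823841361810959 / 557192439906960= 459.13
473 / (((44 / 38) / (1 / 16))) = 817 / 32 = 25.53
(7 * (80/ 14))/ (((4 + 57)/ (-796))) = -521.97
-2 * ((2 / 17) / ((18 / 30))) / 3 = -20 / 153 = -0.13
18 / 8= 9 / 4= 2.25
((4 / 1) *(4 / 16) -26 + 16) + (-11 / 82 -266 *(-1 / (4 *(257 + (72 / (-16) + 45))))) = -62107 / 6970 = -8.91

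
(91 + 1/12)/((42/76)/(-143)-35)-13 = -15.60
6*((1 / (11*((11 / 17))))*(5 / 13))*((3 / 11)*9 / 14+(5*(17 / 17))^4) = 24550635 / 121121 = 202.70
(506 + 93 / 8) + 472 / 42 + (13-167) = 62977 / 168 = 374.86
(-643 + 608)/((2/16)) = -280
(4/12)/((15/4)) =4/45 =0.09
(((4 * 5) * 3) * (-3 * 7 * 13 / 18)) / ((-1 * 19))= 47.89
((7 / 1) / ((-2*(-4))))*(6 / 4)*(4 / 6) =7 / 8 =0.88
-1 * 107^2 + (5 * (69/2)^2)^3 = 13489769652389/64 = 210777650818.58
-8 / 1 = -8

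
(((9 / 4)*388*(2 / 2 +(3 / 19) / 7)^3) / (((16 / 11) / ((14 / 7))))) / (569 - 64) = 3019490496 / 1188081685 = 2.54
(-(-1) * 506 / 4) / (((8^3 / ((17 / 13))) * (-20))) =-4301 / 266240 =-0.02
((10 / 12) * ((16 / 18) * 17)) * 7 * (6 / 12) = 1190 / 27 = 44.07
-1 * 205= -205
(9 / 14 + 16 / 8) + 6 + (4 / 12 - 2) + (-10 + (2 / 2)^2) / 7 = 239 / 42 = 5.69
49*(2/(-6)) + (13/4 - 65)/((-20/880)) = 8102/3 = 2700.67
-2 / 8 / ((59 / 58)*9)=-29 / 1062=-0.03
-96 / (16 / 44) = -264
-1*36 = -36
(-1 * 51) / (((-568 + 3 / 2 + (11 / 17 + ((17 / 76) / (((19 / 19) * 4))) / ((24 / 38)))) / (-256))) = -42614784 / 1846655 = -23.08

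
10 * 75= 750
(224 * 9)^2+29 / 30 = 121927709 / 30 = 4064256.97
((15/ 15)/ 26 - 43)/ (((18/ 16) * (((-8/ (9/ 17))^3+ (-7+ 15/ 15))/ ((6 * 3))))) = 3257172/ 16378895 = 0.20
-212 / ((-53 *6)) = 2 / 3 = 0.67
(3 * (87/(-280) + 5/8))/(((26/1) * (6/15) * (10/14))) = 33/260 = 0.13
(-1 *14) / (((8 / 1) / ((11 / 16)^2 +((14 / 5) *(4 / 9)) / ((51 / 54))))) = -272699 / 87040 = -3.13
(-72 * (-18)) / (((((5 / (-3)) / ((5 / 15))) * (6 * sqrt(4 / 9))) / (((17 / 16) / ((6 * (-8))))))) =459 / 320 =1.43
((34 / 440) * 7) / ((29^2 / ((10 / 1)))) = 119 / 18502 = 0.01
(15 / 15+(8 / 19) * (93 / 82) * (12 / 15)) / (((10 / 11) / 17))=1006621 / 38950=25.84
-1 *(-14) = 14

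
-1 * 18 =-18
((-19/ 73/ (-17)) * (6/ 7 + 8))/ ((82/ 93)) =0.15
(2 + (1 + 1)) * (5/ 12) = 5/ 3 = 1.67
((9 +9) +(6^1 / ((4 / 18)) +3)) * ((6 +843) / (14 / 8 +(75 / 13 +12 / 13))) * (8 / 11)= 16952832 / 4829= 3510.63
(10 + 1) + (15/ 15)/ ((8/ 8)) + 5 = 17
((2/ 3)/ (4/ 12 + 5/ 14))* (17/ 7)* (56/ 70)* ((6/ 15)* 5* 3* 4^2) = 26112/ 145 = 180.08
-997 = -997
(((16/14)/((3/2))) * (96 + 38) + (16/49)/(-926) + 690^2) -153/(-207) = 476202.83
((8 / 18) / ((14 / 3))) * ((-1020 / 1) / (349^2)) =-680 / 852607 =-0.00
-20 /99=-0.20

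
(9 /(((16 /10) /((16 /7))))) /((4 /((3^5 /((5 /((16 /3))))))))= 5832 /7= 833.14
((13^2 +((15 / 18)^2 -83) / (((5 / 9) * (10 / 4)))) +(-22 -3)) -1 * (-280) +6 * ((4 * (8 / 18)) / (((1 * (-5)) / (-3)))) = 18557 / 50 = 371.14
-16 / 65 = -0.25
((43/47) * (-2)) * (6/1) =-10.98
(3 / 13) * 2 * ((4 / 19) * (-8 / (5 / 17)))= -3264 / 1235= -2.64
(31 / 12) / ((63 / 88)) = 682 / 189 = 3.61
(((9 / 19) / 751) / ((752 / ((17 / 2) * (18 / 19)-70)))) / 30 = -3531 / 2038754720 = -0.00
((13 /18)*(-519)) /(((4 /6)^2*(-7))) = 6747 /56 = 120.48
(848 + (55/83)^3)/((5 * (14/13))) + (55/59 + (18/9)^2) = 383674324207/2361480310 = 162.47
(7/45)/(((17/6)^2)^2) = 1008/417605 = 0.00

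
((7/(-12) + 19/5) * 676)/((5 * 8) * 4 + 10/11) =13.51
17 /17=1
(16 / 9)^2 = 256 / 81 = 3.16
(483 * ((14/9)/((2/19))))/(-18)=-21413/54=-396.54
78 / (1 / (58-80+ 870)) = 66144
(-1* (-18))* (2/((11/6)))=216/11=19.64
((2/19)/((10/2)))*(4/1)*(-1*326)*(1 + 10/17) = -43.60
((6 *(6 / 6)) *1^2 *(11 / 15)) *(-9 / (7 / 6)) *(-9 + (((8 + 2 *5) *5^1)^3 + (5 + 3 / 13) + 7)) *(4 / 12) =-8248150.84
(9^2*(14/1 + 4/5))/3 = 1998/5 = 399.60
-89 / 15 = -5.93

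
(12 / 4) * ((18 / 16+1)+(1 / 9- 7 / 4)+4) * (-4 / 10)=-5.38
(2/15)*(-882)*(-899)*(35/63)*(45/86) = 1321530/43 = 30733.26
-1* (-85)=85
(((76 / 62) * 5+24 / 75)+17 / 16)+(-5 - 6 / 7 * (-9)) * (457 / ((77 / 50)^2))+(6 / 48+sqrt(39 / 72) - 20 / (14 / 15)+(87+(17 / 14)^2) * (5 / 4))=sqrt(78) / 12+79747608301 / 128659300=620.57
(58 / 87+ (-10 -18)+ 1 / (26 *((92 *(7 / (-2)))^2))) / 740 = -44210857 / 1196928096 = -0.04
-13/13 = -1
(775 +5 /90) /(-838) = -13951 /15084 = -0.92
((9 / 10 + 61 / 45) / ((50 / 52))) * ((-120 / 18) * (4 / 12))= -10556 / 2025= -5.21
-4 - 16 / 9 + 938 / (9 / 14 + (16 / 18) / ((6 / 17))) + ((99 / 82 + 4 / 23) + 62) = 7186793731 / 20283930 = 354.31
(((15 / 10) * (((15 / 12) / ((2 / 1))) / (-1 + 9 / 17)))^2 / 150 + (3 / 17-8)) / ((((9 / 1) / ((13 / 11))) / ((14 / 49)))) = -5133115 / 17547264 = -0.29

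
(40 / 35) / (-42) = -4 / 147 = -0.03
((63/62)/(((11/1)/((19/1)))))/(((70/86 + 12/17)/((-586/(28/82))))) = -1501637013/757702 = -1981.83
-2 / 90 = -1 / 45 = -0.02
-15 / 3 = -5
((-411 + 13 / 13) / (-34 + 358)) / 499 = -205 / 80838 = -0.00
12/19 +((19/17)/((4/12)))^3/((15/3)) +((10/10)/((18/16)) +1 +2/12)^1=85911241/8401230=10.23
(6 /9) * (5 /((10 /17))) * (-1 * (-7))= 119 /3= 39.67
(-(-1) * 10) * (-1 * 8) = -80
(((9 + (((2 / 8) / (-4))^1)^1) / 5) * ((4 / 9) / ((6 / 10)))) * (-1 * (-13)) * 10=9295 / 54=172.13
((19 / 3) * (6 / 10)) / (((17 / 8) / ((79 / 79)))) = 152 / 85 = 1.79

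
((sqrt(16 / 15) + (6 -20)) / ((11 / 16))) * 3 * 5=-282.92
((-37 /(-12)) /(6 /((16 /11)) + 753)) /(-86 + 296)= 37 /1907955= 0.00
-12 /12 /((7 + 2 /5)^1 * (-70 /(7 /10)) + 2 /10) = 0.00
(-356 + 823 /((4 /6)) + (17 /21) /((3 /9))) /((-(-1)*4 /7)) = 12333 /8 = 1541.62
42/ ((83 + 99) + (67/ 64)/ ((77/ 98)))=704/ 3073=0.23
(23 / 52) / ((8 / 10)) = 115 / 208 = 0.55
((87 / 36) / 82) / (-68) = -0.00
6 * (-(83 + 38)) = -726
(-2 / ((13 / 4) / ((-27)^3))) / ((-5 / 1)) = -157464 / 65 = -2422.52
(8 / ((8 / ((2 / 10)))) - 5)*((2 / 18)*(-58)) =464 / 15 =30.93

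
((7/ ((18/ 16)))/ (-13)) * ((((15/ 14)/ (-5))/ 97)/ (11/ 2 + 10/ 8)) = 16/ 102141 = 0.00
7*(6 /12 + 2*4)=119 /2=59.50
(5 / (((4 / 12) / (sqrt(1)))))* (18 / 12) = 45 / 2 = 22.50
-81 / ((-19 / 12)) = 972 / 19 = 51.16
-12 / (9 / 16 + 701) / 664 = -24 / 931675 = -0.00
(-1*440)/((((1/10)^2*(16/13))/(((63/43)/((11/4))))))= -819000/43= -19046.51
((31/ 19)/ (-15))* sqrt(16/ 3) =-124* sqrt(3)/ 855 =-0.25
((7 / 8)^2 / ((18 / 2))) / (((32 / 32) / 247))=12103 / 576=21.01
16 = 16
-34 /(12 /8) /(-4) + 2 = 23 /3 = 7.67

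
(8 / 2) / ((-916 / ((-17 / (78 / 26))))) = 17 / 687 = 0.02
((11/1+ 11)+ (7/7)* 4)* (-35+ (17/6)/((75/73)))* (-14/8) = 1320319/900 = 1467.02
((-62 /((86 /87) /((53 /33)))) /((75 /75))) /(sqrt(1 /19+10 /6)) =-47647 * sqrt(114) /6622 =-76.82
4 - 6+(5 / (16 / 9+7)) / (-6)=-331 / 158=-2.09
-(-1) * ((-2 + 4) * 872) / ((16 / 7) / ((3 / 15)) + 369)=12208 / 2663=4.58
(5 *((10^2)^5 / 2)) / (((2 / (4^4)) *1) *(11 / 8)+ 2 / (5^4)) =16000000000000000 / 8923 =1793118906197.47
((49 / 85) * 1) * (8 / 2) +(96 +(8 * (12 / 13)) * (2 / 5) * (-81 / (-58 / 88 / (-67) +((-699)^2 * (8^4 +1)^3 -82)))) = 3586742934230990179559228 / 36485537267787719883395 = 98.31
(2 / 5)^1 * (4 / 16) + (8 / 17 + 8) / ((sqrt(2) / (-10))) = -59.80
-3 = -3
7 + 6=13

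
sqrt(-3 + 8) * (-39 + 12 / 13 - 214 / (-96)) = -22369 * sqrt(5) / 624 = -80.16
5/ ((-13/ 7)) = -35/ 13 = -2.69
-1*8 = -8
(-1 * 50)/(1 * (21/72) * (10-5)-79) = 1200/1861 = 0.64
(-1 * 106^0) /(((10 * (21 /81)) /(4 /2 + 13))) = -81 /14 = -5.79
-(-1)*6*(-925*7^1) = -38850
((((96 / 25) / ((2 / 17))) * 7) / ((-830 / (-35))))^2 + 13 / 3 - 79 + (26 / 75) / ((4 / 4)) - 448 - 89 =-2232434611 / 4305625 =-518.49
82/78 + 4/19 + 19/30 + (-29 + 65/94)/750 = 10781261/5804500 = 1.86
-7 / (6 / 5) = -35 / 6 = -5.83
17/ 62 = 0.27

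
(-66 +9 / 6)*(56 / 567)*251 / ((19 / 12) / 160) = -27630080 / 171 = -161579.42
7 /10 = 0.70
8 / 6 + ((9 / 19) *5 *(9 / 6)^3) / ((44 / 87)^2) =28766093 / 882816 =32.58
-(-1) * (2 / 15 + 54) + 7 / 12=3283 / 60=54.72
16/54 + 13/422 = 3727/11394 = 0.33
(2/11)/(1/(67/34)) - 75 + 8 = -12462/187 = -66.64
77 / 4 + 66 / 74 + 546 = 83789 / 148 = 566.14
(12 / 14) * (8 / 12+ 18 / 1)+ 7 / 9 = 151 / 9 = 16.78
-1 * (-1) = 1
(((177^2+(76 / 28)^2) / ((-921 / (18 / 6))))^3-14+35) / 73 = -3620142060040025521 / 248499904769011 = -14567.98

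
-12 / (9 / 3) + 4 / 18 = -34 / 9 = -3.78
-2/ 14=-1/ 7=-0.14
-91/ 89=-1.02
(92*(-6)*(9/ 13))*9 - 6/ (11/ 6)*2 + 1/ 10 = -4927537/ 1430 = -3445.83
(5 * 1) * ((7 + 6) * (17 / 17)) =65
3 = 3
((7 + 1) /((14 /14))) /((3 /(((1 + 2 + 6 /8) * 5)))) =50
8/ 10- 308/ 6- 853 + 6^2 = -13013/ 15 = -867.53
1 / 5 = 0.20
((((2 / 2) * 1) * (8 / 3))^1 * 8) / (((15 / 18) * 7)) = 128 / 35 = 3.66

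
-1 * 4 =-4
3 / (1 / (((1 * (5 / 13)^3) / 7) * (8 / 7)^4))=1536000 / 36924979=0.04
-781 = -781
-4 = -4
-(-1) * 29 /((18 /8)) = 116 /9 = 12.89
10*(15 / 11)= 13.64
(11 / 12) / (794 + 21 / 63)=11 / 9532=0.00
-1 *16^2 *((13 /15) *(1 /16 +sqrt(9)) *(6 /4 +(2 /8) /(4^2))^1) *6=-61789 /10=-6178.90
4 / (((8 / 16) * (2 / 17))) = 68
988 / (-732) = -247 / 183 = -1.35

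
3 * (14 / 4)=21 / 2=10.50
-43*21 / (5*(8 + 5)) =-903 / 65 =-13.89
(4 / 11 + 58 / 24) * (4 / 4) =367 / 132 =2.78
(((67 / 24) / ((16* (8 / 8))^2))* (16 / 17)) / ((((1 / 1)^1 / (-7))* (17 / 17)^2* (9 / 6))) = -0.05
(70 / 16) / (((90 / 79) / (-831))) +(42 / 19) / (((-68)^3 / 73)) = -28597978213 / 8961312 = -3191.27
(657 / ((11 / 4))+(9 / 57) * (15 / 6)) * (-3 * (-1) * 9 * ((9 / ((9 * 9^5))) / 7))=33343 / 2133054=0.02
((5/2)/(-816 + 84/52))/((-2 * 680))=0.00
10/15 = 2/3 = 0.67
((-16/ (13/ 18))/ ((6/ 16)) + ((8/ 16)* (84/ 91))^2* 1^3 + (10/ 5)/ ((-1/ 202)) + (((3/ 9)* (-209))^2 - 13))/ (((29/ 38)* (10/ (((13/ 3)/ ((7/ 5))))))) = 126507700/ 71253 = 1775.47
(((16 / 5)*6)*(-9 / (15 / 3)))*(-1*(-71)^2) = 4355424 / 25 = 174216.96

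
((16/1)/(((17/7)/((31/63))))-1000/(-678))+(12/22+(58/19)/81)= 172355900/32520609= 5.30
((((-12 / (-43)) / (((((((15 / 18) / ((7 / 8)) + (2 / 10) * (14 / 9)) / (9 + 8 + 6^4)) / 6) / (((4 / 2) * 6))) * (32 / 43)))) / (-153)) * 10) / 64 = -6203925 / 216512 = -28.65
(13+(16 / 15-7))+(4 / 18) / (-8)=1267 / 180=7.04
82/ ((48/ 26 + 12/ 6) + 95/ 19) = 1066/ 115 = 9.27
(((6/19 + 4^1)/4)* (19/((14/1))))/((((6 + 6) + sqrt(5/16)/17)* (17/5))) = 167280/4660957 - 205* sqrt(5)/4660957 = 0.04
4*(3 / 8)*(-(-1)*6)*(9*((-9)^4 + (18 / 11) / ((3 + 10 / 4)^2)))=707353803 / 1331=531445.38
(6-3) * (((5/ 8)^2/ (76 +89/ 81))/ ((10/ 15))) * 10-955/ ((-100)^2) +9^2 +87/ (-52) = 10321460557/ 129896000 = 79.46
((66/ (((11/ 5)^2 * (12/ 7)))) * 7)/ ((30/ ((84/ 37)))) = 1715/ 407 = 4.21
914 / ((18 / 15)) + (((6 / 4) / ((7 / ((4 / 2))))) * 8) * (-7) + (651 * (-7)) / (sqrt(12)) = 2213 / 3 - 1519 * sqrt(3) / 2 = -577.83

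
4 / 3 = 1.33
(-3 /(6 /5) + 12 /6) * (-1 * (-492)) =-246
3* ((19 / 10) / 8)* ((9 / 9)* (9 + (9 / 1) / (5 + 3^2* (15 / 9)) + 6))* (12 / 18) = 5871 / 800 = 7.34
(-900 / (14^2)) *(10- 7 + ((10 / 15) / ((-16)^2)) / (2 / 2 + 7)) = -691275 / 50176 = -13.78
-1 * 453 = -453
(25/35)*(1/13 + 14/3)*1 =925/273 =3.39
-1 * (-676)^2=-456976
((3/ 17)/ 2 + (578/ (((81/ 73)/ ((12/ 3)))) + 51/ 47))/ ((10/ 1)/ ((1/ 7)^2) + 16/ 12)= 269855923/ 63597204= 4.24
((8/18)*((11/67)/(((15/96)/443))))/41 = 623744/123615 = 5.05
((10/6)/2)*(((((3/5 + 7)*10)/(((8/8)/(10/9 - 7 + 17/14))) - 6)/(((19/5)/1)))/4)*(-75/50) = 71125/2394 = 29.71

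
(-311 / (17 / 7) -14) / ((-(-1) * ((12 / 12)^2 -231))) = 21 / 34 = 0.62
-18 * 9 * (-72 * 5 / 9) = 6480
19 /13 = 1.46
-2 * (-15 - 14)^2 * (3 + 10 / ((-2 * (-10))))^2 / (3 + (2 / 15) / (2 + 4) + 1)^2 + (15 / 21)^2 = -4087324975 / 3210578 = -1273.08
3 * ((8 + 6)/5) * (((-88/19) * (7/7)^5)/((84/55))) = -484/19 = -25.47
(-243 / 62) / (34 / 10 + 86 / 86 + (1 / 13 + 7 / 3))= -47385 / 82336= -0.58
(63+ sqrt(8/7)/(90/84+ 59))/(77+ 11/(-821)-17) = 3284 * sqrt(14)/41418409+ 51723/49249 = 1.05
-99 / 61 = -1.62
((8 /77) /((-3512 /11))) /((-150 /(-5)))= -1 /92190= -0.00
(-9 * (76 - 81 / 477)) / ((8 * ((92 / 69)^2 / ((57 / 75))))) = -6185241 / 169600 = -36.47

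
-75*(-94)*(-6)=-42300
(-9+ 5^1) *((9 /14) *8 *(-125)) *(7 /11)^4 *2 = 12348000 /14641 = 843.39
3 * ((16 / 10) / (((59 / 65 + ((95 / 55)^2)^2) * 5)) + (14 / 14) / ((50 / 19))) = 144439227 / 116683550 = 1.24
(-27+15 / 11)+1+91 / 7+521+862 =15085 / 11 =1371.36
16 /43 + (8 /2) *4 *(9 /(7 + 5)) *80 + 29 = 42543 /43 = 989.37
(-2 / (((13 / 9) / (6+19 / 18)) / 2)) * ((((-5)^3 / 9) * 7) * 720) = 1367692.31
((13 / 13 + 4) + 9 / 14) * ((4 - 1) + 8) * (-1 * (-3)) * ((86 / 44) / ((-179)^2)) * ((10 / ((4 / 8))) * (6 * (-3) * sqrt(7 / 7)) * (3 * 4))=-11006280 / 224287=-49.07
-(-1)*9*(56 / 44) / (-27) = -14 / 33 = -0.42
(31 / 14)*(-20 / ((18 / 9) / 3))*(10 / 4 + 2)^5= -27457785 / 224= -122579.40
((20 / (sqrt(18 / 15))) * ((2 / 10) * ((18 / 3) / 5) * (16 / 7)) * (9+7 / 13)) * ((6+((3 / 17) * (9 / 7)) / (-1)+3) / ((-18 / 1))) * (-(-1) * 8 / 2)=-1841152 * sqrt(30) / 54145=-186.25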